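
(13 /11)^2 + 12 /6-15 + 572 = 560.40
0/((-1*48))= 0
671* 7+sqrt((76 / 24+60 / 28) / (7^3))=sqrt(1338) / 294+4697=4697.12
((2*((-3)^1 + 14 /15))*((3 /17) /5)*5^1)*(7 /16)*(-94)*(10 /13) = 10199 /442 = 23.07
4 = 4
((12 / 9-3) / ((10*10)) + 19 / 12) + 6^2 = 1127 / 30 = 37.57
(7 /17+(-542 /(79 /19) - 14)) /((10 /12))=-231978 /1343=-172.73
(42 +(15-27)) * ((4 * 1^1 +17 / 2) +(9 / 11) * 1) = 399.55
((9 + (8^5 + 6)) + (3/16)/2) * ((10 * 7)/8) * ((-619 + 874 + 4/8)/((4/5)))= 93812101075/1024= 91613379.96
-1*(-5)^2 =-25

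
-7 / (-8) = 7 / 8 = 0.88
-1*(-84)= 84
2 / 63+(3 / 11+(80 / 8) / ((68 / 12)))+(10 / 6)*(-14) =-250513 / 11781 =-21.26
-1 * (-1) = 1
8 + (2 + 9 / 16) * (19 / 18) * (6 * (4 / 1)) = 875 / 12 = 72.92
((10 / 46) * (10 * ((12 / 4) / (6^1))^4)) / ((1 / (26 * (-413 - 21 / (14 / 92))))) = -179075 / 92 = -1946.47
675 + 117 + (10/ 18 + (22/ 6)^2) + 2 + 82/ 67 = 54218/ 67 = 809.22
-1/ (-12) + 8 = 97/ 12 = 8.08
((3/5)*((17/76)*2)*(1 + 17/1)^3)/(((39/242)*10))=5998212/6175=971.37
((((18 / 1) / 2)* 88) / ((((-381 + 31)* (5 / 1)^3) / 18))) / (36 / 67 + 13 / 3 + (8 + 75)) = -716364 / 193178125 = -0.00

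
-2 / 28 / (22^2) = -1 / 6776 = -0.00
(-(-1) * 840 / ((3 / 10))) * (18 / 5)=10080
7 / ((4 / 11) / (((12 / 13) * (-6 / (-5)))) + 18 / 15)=6930 / 1513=4.58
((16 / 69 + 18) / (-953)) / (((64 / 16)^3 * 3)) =-629 / 6312672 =-0.00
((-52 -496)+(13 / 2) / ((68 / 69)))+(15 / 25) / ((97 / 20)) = -7140575 / 13192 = -541.28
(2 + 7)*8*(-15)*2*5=-10800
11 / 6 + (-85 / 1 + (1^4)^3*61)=-133 / 6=-22.17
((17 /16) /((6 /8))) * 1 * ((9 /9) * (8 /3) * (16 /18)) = 272 /81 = 3.36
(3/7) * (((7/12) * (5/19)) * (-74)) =-185/38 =-4.87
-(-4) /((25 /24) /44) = 4224 /25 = 168.96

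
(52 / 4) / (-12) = -13 / 12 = -1.08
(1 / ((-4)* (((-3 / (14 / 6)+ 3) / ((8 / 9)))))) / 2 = -7 / 108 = -0.06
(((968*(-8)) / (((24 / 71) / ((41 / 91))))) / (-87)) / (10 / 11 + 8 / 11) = 15498164 / 213759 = 72.50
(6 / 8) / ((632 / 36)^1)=27 / 632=0.04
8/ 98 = 4/ 49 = 0.08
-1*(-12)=12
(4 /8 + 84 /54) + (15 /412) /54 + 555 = 1377043 /2472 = 557.06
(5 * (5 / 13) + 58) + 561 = 8072 / 13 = 620.92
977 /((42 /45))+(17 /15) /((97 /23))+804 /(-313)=6659442707 /6375810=1044.49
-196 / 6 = -98 / 3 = -32.67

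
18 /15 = 6 /5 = 1.20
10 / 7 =1.43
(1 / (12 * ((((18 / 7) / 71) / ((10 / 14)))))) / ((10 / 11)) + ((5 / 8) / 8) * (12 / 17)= 6841 / 3672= 1.86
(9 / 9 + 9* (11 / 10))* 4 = 218 / 5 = 43.60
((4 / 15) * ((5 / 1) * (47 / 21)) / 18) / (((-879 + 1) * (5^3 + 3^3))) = -47 / 37834776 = -0.00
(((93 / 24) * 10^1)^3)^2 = 13867245015625 / 4096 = 3385557865.14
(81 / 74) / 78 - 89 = -171209 / 1924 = -88.99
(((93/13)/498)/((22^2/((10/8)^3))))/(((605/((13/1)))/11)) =775/56562176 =0.00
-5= -5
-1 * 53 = -53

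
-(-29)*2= 58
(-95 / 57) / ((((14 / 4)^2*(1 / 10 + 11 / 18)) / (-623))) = 6675 / 56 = 119.20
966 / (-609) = -46 / 29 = -1.59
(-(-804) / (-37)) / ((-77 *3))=0.09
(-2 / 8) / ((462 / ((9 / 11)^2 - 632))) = 10913 / 31944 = 0.34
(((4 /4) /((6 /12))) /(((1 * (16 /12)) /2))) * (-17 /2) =-25.50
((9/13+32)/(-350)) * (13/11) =-17/154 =-0.11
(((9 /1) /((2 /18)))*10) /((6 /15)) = 2025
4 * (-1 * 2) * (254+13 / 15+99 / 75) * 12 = -614848 / 25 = -24593.92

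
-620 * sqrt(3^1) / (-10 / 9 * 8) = 279 * sqrt(3) / 4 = 120.81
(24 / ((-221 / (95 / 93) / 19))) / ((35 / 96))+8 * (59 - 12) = 17754584 / 47957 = 370.22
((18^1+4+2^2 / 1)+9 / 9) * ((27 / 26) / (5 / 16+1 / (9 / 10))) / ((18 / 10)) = 5832 / 533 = 10.94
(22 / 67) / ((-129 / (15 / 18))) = -55 / 25929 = -0.00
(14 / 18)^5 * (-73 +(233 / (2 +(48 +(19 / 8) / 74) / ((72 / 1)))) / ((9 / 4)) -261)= -187992849730 / 2237622489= -84.01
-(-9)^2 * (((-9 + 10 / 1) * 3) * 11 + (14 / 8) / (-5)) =-52893 / 20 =-2644.65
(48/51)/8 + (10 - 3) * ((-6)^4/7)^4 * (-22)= -1055095105387858/5831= -180945824967.91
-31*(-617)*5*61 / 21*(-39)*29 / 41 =-2199318095 / 287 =-7663129.25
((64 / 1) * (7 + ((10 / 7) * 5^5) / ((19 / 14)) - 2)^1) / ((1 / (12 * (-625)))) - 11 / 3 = -90136800209 / 57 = -1581347372.09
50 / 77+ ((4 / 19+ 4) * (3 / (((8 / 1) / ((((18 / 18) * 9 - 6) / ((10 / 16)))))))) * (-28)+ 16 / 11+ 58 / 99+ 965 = 9947395 / 13167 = 755.48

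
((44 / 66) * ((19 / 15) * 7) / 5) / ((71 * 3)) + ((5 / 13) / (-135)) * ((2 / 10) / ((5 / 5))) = 3103 / 623025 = 0.00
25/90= 5/18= 0.28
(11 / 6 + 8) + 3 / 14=211 / 21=10.05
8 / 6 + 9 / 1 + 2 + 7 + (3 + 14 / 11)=779 / 33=23.61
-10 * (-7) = 70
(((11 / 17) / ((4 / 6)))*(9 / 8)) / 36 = 33 / 1088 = 0.03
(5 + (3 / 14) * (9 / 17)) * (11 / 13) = 13387 / 3094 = 4.33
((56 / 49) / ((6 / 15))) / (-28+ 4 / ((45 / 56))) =-225 / 1813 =-0.12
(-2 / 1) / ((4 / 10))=-5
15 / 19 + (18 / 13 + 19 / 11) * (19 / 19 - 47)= -386785 / 2717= -142.36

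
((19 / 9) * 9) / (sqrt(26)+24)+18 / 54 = 959 / 825 - 19 * sqrt(26) / 550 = 0.99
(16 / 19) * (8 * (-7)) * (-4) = 3584 / 19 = 188.63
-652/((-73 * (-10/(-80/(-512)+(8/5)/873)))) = -3599203/25491600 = -0.14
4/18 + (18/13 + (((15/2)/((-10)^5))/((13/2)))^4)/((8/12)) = 189117760000000000002187/82255680000000000000000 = 2.30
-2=-2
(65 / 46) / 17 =65 / 782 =0.08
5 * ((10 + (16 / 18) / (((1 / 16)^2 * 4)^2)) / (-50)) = -16429 / 45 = -365.09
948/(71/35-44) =-33180/1469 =-22.59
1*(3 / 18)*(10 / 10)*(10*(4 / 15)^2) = 16 / 135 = 0.12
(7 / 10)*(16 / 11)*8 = 448 / 55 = 8.15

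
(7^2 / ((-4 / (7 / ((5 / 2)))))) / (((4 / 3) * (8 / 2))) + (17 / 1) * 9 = 146.57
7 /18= 0.39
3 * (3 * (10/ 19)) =90/ 19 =4.74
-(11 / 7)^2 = -121 / 49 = -2.47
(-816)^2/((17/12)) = 470016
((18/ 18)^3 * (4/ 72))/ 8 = 1/ 144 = 0.01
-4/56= -1/14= -0.07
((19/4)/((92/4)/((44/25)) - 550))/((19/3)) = -11/7875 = -0.00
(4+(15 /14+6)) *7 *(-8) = -620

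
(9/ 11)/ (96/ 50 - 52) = -0.02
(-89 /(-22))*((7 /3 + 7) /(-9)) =-1246 /297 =-4.20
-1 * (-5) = 5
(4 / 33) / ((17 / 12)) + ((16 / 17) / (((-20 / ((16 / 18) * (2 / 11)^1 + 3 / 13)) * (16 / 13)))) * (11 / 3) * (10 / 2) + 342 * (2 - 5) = -1026.19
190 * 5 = 950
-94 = -94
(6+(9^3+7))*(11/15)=544.13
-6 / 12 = -1 / 2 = -0.50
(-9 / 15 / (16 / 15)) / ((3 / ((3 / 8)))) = -9 / 128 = -0.07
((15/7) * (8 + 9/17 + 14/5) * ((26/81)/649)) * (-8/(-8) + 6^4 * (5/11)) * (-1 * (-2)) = 14.17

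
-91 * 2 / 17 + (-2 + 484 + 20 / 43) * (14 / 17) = 282618 / 731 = 386.62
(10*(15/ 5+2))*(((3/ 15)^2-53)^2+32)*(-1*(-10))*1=7091904/ 5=1418380.80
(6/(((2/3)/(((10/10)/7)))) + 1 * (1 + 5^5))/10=21891/70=312.73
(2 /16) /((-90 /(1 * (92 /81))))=-23 /14580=-0.00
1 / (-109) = -1 / 109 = -0.01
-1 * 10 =-10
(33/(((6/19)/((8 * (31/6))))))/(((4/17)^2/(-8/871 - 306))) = -249533262077/10452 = -23874211.83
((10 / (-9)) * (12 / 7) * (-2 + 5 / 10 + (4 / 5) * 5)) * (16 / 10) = -160 / 21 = -7.62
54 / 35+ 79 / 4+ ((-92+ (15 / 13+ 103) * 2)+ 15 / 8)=507691 / 3640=139.48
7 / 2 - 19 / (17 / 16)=-489 / 34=-14.38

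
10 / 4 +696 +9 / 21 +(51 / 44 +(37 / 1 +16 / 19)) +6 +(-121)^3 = -10362821495 / 5852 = -1770817.07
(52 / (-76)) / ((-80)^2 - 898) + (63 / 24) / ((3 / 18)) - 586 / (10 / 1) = -44794663 / 1045380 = -42.85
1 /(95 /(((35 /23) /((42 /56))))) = 28 /1311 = 0.02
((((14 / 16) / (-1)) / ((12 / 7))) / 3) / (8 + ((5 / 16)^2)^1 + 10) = -392 / 41697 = -0.01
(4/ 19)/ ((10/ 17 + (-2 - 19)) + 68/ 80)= -1360/ 126369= -0.01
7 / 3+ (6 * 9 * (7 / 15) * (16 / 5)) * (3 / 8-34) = -2709.19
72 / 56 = 9 / 7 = 1.29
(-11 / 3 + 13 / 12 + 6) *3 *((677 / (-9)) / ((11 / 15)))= -1051.40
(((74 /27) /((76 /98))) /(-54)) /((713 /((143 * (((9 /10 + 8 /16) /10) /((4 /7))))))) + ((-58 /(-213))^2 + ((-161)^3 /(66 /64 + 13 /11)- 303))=-1539869080306014609571 /816453029041200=-1886047.36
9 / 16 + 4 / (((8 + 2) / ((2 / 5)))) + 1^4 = 689 / 400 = 1.72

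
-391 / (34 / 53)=-1219 / 2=-609.50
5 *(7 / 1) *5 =175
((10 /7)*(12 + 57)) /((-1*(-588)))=115 /686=0.17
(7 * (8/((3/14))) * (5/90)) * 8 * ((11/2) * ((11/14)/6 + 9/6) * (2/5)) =168784/405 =416.75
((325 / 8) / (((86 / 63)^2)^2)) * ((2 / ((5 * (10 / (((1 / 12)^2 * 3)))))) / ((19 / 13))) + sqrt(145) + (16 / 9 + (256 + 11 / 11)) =sqrt(145) + 309840410279675 / 1197291460608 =270.83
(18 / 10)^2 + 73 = 1906 / 25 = 76.24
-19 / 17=-1.12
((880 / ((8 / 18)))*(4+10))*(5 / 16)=17325 / 2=8662.50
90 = 90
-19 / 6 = -3.17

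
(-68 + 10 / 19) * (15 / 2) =-506.05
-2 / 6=-0.33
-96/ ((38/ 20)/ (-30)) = 28800/ 19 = 1515.79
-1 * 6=-6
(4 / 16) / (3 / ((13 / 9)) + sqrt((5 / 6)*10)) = 0.05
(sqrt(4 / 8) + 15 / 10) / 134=0.02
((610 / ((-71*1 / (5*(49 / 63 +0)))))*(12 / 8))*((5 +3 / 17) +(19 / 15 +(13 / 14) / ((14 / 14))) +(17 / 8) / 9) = -99405295 / 260712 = -381.28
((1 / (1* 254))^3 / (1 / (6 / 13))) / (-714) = -1 / 25350788008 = -0.00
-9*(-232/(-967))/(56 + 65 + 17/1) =-348/22241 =-0.02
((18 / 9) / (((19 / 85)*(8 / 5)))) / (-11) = -425 / 836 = -0.51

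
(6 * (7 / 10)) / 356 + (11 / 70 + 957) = 2385265 / 2492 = 957.17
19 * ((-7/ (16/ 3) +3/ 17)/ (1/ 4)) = -5871/ 68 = -86.34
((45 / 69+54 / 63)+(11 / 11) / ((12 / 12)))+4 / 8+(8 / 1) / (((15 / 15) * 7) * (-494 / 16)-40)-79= -50157589 / 659778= -76.02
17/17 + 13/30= 43/30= 1.43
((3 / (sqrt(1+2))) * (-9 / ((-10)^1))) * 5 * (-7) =-54.56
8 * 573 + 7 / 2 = 9175 / 2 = 4587.50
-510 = -510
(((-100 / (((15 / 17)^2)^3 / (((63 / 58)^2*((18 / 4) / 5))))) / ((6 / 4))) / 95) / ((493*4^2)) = -69572993 / 347543250000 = -0.00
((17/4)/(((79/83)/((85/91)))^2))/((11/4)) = 846141425/568498931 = 1.49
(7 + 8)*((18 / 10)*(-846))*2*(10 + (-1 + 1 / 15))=-2071008 / 5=-414201.60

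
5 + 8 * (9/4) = 23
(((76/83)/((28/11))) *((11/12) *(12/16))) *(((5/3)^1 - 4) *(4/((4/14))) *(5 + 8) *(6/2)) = -209209/664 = -315.07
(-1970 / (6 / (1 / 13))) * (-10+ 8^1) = 1970 / 39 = 50.51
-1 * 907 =-907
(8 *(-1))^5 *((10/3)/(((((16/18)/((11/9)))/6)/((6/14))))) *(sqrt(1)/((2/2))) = -2703360/7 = -386194.29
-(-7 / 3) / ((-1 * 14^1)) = -1 / 6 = -0.17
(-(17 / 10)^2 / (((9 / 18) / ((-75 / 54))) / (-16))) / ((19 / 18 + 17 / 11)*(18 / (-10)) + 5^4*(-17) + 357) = 25432 / 2033991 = 0.01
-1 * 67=-67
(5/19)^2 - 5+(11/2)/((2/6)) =8353/722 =11.57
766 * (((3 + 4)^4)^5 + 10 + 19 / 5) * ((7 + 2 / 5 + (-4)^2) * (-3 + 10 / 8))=-62572496788590109916049 / 25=-2502899871543604396641.96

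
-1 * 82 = -82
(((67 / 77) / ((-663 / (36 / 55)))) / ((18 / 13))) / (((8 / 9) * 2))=-201 / 575960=-0.00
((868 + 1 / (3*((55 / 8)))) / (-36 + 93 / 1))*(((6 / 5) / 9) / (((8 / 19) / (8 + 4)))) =143228 / 2475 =57.87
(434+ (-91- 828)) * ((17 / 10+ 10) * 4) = -22698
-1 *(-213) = 213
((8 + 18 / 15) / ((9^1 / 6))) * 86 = 7912 / 15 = 527.47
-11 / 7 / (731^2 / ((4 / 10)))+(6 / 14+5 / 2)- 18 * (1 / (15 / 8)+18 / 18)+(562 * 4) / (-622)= -329047227181 / 11633038970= -28.29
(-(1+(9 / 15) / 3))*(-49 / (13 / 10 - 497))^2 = -288120 / 24571849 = -0.01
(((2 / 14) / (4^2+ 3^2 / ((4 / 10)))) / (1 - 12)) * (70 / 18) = -10 / 7623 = -0.00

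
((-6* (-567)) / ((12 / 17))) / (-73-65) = -3213 / 92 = -34.92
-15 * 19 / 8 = -285 / 8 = -35.62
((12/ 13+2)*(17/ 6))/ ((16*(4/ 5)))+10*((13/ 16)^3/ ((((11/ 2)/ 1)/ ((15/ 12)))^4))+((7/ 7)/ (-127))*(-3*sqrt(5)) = 3*sqrt(5)/ 127+12374109455/ 18710495232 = 0.71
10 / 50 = 1 / 5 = 0.20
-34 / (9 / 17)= -578 / 9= -64.22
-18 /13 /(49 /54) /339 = -0.00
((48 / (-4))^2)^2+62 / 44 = 20737.41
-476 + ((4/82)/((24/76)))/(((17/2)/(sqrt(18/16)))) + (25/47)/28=-626391/1316 + 19 * sqrt(2)/1394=-475.96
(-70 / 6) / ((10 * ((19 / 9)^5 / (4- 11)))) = 964467 / 4952198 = 0.19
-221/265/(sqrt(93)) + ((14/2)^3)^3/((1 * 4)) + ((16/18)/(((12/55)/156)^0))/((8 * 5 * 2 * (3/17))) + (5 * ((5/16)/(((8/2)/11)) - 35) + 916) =87170231029/8640 - 221 * sqrt(93)/24645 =10089147.02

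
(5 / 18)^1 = 5 / 18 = 0.28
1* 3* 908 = 2724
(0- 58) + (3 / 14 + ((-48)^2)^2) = 74317015 / 14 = 5308358.21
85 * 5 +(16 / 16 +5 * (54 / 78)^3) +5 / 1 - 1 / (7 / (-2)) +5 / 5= 6673637 / 15379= 433.94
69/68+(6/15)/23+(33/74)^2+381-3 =379.23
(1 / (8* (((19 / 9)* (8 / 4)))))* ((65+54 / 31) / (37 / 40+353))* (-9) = -93105 / 1852994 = -0.05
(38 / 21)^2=1444 / 441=3.27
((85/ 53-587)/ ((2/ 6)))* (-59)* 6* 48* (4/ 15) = 2108775168/ 265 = 7957642.14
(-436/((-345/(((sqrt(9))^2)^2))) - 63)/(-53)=-4527/6095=-0.74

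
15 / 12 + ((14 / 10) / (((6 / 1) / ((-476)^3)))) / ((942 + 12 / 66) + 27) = -2372589647 / 91380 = -25963.99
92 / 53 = 1.74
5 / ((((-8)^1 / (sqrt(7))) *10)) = -sqrt(7) / 16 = -0.17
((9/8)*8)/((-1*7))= -9/7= -1.29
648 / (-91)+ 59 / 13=-235 / 91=-2.58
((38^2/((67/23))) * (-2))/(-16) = 8303/134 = 61.96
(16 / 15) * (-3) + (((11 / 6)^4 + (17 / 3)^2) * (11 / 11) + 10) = 325349 / 6480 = 50.21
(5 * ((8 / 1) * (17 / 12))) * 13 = 2210 / 3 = 736.67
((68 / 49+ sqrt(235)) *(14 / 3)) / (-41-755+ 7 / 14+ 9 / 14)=-0.10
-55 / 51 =-1.08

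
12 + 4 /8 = 25 /2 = 12.50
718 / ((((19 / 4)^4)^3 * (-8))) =-0.00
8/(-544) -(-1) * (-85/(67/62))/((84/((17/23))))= -1555391/2200548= -0.71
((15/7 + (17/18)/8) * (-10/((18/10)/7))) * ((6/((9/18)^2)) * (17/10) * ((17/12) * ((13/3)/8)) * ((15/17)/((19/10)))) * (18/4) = -62957375/10944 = -5752.68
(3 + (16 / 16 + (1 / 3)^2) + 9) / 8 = 59 / 36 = 1.64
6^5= 7776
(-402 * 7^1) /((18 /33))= -5159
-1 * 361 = -361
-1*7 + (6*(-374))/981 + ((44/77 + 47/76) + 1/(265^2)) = -98925291961/12216621900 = -8.10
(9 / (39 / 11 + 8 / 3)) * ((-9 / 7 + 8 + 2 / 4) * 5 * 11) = 329967 / 574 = 574.86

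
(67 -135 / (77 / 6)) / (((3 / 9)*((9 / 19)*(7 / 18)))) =495786 / 539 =919.83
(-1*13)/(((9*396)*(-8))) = 13/28512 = 0.00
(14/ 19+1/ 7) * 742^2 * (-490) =-4509119160/ 19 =-237322061.05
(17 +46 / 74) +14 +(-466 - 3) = -16183 / 37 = -437.38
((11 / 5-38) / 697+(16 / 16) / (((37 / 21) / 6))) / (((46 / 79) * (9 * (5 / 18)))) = 34166473 / 14828675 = 2.30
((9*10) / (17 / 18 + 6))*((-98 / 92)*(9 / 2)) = -35721 / 575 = -62.12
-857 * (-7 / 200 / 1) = 5999 / 200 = 30.00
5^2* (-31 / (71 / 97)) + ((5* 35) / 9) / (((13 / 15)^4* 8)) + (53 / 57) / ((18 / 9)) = -974651702003 / 924690936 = -1054.03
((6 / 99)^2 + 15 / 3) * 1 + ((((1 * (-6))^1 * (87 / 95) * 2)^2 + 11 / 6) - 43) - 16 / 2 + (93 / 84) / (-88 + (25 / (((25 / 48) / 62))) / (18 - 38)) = 24958500282533 / 325825315200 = 76.60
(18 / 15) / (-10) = -3 / 25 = -0.12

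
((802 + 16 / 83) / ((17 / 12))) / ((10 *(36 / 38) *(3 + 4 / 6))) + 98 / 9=27.19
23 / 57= 0.40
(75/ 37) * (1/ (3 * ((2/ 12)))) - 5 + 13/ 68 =-1899/ 2516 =-0.75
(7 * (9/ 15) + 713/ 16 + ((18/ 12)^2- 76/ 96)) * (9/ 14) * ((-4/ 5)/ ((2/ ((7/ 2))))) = -36159/ 800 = -45.20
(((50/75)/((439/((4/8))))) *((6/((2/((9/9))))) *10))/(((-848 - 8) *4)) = -5/751568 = -0.00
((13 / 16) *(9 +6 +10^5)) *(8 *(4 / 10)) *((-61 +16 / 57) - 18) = -20470087.60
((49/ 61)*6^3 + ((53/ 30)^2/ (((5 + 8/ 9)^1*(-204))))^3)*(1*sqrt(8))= 89854603766918503*sqrt(2)/ 258934752000000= 490.76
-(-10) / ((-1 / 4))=-40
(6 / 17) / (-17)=-6 / 289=-0.02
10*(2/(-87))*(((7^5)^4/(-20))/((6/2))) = 79792266297612001/261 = 305717495393149.43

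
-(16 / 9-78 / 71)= -434 / 639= -0.68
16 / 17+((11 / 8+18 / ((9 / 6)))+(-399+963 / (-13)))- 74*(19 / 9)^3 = -1488660569 / 1288872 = -1155.01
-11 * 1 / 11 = -1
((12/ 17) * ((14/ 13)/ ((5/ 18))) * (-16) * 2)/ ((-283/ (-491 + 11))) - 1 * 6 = -9664986/ 62543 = -154.53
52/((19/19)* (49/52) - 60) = -2704/3071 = -0.88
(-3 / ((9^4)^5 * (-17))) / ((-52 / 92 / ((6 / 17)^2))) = -92 / 28759182785352110577447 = -0.00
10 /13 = 0.77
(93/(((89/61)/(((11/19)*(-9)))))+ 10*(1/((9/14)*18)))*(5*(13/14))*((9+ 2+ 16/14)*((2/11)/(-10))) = 50137625785/147654738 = 339.56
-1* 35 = -35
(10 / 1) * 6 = 60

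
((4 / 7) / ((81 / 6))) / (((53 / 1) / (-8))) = -64 / 10017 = -0.01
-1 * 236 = -236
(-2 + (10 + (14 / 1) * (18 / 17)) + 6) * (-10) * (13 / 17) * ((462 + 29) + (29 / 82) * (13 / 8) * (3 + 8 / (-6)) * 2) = -7724086825 / 71094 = -108646.11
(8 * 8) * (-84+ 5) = -5056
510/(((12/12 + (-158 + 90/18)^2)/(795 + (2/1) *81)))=20.85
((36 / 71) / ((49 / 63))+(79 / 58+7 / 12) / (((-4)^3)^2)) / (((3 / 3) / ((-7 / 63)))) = -462168661 / 6375849984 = -0.07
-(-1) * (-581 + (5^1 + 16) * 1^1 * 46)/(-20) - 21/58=-19.61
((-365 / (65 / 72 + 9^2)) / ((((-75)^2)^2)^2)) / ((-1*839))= 584 / 110070434783935546875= 0.00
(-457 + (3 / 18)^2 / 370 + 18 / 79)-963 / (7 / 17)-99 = -21320670767 / 7365960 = -2894.49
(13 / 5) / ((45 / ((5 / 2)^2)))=13 / 36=0.36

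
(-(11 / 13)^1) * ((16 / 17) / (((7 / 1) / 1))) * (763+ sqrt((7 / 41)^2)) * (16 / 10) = -1258752 / 9061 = -138.92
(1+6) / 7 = 1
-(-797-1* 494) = 1291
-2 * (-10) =20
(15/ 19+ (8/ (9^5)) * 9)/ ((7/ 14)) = 197134/ 124659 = 1.58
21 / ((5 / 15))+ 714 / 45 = 1183 / 15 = 78.87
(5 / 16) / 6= 5 / 96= 0.05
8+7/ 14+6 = 29/ 2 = 14.50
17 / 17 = 1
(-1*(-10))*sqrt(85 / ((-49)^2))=10*sqrt(85) / 49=1.88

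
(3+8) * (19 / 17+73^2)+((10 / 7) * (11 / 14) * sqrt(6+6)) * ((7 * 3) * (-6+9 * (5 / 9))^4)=330 * sqrt(3) / 7+996732 / 17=58712.95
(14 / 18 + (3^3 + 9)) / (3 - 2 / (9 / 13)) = 331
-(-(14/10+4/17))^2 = -19321/7225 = -2.67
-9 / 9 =-1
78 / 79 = 0.99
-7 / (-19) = 7 / 19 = 0.37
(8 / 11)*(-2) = -16 / 11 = -1.45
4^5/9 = 1024/9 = 113.78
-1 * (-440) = 440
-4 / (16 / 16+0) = -4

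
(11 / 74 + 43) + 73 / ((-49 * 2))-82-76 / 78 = -2868626 / 70707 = -40.57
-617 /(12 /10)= -514.17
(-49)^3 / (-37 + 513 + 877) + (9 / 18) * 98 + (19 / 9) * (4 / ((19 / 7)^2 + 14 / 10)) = -80628667 / 2179683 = -36.99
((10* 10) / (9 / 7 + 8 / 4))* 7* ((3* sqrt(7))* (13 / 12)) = 15925* sqrt(7) / 23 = 1831.90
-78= -78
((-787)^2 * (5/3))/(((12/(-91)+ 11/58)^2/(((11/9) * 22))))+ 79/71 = 296457165054567337/35665785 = 8312088604.09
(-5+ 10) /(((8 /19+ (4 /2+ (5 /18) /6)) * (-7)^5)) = -10260 /85093841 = -0.00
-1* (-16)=16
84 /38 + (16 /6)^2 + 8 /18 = 1670 /171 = 9.77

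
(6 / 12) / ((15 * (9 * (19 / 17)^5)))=1419857 / 668546730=0.00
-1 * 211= -211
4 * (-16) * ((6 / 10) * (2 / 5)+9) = -14784 / 25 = -591.36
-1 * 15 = -15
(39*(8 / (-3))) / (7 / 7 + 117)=-52 / 59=-0.88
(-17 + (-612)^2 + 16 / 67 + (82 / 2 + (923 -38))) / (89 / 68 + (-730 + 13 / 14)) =-11973954692 / 23209805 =-515.90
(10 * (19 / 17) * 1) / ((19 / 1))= 10 / 17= 0.59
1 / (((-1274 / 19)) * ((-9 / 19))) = 361 / 11466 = 0.03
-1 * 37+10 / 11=-397 / 11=-36.09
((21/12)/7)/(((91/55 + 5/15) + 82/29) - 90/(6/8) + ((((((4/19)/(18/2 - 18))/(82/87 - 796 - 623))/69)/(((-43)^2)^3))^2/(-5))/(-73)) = -1095415992845270002090891851529144299525315/504699927092675714785715169157868433703017032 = -0.00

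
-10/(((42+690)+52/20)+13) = -25/1869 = -0.01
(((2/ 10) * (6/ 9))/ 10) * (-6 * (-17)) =34/ 25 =1.36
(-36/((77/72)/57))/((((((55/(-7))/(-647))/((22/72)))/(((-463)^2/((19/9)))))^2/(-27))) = 1766975788898594532846/5225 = 338177184478199910.59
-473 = -473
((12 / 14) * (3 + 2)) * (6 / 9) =20 / 7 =2.86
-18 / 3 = -6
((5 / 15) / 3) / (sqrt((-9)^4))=0.00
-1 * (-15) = 15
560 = 560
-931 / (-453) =931 / 453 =2.06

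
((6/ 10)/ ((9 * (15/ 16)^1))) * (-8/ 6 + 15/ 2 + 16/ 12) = 8/ 15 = 0.53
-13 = -13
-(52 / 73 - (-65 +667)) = 43894 / 73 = 601.29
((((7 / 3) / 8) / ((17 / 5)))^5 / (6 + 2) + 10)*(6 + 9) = 4522315232516575 / 30148766466048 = 150.00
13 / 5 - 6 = -3.40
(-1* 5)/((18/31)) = -155/18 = -8.61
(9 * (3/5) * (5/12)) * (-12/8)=-27/8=-3.38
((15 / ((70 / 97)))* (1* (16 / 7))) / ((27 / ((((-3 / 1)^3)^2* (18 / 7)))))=1131408 / 343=3298.57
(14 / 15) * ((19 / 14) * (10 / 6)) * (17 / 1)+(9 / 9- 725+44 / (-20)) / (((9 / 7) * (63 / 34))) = -108919 / 405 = -268.94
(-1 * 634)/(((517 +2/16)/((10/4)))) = -12680/4137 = -3.07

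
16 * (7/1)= 112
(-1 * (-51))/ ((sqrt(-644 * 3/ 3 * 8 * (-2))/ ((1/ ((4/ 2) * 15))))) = 17 * sqrt(161)/ 12880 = 0.02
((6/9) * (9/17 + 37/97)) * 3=3004/1649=1.82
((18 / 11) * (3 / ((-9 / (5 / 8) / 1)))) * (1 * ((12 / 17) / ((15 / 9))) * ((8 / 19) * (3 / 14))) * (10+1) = -324 / 2261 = -0.14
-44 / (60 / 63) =-231 / 5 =-46.20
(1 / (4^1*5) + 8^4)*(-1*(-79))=6471759 / 20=323587.95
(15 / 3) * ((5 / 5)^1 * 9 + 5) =70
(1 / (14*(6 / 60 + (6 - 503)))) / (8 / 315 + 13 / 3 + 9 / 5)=-45 / 1927972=-0.00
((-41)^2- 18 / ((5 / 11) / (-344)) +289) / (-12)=-38981 / 30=-1299.37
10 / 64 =5 / 32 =0.16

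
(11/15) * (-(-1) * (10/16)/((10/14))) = 77/120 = 0.64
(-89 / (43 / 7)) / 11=-623 / 473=-1.32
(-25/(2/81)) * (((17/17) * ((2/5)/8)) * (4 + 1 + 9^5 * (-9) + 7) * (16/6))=71742915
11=11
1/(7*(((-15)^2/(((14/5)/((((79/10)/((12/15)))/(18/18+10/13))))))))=368/1155375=0.00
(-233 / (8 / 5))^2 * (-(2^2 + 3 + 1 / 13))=-31216175 / 208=-150077.76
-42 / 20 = -21 / 10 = -2.10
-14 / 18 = -0.78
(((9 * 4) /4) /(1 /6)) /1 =54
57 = 57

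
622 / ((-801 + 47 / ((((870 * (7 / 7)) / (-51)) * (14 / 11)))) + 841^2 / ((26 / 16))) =32829160 / 22930095843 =0.00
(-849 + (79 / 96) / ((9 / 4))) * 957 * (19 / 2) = -1111011605 / 144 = -7715358.37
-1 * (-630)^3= 250047000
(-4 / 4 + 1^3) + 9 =9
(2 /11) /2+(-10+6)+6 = 23 /11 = 2.09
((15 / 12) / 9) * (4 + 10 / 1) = 35 / 18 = 1.94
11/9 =1.22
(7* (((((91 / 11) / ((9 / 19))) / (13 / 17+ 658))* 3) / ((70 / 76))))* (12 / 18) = 2233868 / 5543505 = 0.40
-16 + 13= -3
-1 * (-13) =13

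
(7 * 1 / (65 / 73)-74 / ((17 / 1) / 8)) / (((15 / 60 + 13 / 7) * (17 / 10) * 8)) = -0.94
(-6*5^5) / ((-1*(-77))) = -18750 / 77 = -243.51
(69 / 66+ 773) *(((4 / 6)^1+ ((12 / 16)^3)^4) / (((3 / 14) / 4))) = 4189837042265 / 415236096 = 10090.25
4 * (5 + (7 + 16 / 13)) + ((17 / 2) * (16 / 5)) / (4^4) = 110301 / 2080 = 53.03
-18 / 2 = -9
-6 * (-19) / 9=38 / 3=12.67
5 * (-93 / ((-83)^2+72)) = -465 / 6961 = -0.07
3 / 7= 0.43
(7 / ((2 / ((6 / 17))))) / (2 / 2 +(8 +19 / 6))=126 / 1241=0.10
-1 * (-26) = 26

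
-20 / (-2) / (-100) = -1 / 10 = -0.10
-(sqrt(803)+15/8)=-sqrt(803) -15/8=-30.21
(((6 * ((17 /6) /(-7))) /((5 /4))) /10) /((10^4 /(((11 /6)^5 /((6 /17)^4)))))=-228669389707 /8817984000000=-0.03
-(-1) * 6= 6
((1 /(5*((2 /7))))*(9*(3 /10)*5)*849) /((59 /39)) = 6257979 /1180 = 5303.37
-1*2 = -2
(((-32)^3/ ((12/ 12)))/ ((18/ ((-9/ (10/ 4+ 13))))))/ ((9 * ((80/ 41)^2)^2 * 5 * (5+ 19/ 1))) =2825761/ 41850000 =0.07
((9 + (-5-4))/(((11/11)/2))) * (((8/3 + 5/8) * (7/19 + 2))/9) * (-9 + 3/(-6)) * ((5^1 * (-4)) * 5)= 0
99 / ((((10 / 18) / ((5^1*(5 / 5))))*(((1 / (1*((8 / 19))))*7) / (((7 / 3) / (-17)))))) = -2376 / 323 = -7.36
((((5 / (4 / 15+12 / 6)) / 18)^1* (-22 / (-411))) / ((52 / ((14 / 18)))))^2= 3705625 / 384924623294016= 0.00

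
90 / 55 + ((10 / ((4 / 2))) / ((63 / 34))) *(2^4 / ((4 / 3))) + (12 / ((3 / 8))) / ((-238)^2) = 15896998 / 467313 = 34.02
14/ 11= 1.27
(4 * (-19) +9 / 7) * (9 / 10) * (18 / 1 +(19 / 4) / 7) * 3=-7385283 / 1960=-3768.00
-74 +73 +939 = 938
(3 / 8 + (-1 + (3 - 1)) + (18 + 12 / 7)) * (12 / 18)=1181 / 84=14.06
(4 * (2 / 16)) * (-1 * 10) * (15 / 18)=-25 / 6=-4.17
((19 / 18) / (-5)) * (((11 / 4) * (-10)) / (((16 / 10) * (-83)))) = -1045 / 23904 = -0.04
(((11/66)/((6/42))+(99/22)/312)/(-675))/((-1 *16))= 0.00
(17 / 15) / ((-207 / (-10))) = 34 / 621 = 0.05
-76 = -76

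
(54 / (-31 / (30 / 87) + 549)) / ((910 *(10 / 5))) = 27 / 417781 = 0.00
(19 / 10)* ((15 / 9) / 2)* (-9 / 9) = -19 / 12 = -1.58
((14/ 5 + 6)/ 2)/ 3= 22/ 15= 1.47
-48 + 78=30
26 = 26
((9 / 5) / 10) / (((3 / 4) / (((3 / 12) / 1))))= 3 / 50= 0.06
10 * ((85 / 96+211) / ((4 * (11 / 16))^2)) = 101705 / 363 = 280.18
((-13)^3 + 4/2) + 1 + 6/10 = -10967/5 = -2193.40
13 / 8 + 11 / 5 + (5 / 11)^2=19513 / 4840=4.03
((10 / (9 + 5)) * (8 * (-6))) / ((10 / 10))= -240 / 7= -34.29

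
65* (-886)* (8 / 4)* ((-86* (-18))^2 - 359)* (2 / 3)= -183976630066.67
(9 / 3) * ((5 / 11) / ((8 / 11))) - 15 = -105 / 8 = -13.12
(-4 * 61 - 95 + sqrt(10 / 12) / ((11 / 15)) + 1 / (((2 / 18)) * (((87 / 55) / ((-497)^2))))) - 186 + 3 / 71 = 5 * sqrt(30) / 22 + 2892629547 / 2059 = 1404872.32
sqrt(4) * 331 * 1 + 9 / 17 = 11263 / 17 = 662.53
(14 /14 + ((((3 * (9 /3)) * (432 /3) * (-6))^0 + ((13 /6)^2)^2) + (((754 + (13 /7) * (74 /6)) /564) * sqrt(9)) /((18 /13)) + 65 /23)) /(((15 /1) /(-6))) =-292718821 /24517080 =-11.94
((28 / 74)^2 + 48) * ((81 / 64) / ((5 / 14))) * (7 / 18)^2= 5651611 / 219040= 25.80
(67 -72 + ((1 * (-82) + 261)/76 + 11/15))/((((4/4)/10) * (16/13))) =-28327/1824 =-15.53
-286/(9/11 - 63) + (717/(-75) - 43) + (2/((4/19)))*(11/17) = -3038798/72675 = -41.81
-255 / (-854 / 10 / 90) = 114750 / 427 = 268.74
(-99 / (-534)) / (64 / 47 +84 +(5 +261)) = 1551 / 2939492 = 0.00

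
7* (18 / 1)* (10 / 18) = 70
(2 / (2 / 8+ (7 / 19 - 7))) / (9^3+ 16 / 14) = -56 / 130465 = -0.00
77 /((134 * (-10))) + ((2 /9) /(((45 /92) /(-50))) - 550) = -62168837 /108540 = -572.77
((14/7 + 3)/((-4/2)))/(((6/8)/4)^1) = -13.33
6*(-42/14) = -18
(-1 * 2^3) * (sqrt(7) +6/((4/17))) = -204 - 8 * sqrt(7) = -225.17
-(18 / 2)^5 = -59049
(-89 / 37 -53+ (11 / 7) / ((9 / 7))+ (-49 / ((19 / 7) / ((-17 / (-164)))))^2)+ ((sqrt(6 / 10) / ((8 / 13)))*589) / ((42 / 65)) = -163865527795 / 3233248848+ 99541*sqrt(15) / 336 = 1096.70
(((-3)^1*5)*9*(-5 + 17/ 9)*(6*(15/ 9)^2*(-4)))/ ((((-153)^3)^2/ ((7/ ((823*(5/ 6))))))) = -78400/ 3519064001034189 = -0.00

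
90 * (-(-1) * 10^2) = 9000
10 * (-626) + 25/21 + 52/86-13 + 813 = -4928759/903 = -5458.20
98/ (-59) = -98/ 59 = -1.66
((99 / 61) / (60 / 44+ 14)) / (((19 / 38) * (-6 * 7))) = -363 / 72163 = -0.01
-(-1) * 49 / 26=49 / 26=1.88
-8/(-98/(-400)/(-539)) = 17600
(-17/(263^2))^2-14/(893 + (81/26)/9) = -1741496891601/111126110480347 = -0.02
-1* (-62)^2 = -3844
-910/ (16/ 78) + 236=-16801/ 4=-4200.25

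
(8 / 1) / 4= 2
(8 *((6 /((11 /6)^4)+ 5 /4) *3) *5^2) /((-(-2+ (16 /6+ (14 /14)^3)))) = -9387810 /14641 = -641.20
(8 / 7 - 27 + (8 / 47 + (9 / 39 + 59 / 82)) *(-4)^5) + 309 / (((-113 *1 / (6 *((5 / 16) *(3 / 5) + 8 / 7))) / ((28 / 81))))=-421159055717 / 356676138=-1180.79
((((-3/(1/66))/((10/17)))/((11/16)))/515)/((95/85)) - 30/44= -1649427/1076350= -1.53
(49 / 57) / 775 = 49 / 44175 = 0.00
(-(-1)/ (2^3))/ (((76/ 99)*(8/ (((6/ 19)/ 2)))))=297/ 92416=0.00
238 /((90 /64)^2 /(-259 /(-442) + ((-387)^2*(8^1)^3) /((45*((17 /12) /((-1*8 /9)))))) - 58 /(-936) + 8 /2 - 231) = -4812668574225408 /4588981320733259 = -1.05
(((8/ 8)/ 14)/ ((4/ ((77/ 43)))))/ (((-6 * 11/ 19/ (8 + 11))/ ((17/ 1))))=-2.97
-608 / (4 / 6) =-912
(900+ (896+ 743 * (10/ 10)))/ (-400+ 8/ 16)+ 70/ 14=-1083/ 799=-1.36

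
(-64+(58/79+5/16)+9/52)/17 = -1031605/279344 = -3.69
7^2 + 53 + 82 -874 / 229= 41262 / 229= 180.18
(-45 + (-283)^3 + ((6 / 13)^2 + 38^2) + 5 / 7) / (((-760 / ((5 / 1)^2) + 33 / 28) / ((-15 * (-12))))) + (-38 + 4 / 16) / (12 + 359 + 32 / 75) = 10755090320500198425 / 77038979212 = 139605825.91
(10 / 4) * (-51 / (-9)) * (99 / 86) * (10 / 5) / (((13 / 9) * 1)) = 25245 / 1118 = 22.58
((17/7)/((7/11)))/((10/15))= 561/98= 5.72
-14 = -14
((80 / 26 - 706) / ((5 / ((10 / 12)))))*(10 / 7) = -15230 / 91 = -167.36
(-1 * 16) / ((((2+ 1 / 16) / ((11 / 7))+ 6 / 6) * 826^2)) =-64 / 6311053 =-0.00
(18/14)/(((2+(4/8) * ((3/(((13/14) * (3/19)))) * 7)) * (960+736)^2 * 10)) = 39/64230369280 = 0.00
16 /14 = 8 /7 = 1.14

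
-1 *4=-4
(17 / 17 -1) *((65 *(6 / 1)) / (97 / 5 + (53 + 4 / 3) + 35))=0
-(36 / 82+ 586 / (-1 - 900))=7808 / 36941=0.21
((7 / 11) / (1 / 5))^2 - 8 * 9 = -61.88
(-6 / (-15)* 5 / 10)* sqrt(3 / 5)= sqrt(15) / 25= 0.15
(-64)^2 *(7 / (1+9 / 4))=8822.15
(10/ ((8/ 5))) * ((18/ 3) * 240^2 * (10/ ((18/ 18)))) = 21600000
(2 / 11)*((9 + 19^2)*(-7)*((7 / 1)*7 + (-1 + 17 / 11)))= -2823100 / 121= -23331.40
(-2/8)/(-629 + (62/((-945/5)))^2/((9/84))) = 15309/38455940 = 0.00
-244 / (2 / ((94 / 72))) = -159.28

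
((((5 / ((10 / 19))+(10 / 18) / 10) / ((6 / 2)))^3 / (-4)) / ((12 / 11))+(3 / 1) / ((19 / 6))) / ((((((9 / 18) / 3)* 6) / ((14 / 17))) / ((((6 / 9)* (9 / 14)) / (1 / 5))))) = -72455995 / 6357609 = -11.40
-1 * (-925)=925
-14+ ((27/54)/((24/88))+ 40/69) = -533/46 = -11.59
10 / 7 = 1.43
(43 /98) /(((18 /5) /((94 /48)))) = 10105 /42336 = 0.24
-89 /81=-1.10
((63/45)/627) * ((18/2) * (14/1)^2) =4116/1045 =3.94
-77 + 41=-36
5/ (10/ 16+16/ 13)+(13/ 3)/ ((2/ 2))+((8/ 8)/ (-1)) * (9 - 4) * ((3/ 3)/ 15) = 1292/ 193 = 6.69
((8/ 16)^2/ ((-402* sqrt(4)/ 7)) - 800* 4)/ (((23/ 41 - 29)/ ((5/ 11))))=2109697435/ 41248416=51.15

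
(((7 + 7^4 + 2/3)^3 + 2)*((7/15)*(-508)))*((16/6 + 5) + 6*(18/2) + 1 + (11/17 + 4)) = -222999674004974.78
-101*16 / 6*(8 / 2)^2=-12928 / 3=-4309.33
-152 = -152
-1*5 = -5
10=10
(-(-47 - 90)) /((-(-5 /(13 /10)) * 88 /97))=172757 /4400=39.26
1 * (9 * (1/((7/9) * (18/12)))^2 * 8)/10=1296/245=5.29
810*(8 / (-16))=-405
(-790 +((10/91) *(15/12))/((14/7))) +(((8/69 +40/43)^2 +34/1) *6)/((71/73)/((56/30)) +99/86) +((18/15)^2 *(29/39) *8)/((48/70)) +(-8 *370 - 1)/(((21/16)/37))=-1535577536173532927/18253843777260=-84123.52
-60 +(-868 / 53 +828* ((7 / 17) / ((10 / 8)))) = 884672 / 4505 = 196.38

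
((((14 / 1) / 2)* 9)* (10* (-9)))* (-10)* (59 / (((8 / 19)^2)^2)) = 108990710325 / 1024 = 106436240.55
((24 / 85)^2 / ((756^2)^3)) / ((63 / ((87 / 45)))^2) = 841 / 2091268317701663672040000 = 0.00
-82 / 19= -4.32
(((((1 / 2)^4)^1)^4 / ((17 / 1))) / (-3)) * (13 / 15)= -13 / 50135040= -0.00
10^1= 10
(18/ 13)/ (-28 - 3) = -18/ 403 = -0.04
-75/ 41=-1.83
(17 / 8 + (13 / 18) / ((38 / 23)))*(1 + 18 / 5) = 16123 / 1368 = 11.79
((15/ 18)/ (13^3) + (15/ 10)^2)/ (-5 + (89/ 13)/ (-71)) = -4212359/ 9539712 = -0.44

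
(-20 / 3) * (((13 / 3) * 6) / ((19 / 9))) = -1560 / 19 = -82.11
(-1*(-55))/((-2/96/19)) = -50160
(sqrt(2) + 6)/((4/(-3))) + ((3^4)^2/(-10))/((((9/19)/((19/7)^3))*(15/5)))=-15841719/1715-3*sqrt(2)/4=-9238.21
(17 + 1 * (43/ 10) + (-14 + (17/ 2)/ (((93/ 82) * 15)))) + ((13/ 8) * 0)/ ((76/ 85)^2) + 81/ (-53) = 927343/ 147870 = 6.27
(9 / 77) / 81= 1 / 693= 0.00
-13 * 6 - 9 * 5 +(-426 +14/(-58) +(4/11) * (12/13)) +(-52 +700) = 410944/4147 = 99.09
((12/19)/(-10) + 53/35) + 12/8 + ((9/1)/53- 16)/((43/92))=-18742993/606214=-30.92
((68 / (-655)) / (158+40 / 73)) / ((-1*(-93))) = -0.00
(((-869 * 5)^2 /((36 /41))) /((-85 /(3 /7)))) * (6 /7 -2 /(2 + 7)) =-1548080050 /22491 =-68831.09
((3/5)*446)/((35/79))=105702/175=604.01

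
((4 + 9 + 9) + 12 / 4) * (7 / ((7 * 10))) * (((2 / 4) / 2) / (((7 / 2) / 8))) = 10 / 7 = 1.43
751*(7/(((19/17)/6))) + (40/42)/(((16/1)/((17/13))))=585547303/20748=28221.87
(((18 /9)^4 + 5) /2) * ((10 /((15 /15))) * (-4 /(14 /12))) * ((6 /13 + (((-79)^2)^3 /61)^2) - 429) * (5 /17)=-1382741358141175151812275600 /822341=-1681469558420624961922.46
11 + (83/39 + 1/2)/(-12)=10091/936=10.78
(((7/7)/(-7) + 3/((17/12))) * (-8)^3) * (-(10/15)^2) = 481280/1071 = 449.37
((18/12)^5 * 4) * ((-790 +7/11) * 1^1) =-2109969/88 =-23976.92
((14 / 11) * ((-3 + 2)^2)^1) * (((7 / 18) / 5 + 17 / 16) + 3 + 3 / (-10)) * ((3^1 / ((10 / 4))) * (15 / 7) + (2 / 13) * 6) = 29309 / 1716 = 17.08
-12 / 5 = -2.40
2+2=4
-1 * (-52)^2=-2704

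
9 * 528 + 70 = 4822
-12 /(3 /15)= -60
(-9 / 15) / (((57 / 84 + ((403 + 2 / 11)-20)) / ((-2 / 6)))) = 308 / 591145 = 0.00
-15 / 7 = -2.14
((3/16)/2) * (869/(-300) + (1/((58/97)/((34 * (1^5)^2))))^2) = 815029471/2691200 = 302.85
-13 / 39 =-1 / 3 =-0.33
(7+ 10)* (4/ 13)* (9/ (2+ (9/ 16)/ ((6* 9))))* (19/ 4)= 279072/ 2509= 111.23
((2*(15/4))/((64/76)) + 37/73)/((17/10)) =5.54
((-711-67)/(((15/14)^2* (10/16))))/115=-1219904/129375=-9.43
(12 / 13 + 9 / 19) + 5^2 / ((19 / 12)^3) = 686145 / 89167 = 7.70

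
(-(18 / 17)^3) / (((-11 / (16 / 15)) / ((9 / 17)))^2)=-13436928 / 4295067425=-0.00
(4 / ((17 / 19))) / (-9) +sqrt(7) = -76 / 153 +sqrt(7) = 2.15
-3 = -3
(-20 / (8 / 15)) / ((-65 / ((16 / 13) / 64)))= 15 / 1352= 0.01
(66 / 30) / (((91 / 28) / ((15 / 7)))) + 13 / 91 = 145 / 91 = 1.59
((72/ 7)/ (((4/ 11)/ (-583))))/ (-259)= 115434/ 1813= 63.67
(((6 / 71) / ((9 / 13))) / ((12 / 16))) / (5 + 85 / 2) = 208 / 60705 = 0.00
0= 0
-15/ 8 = -1.88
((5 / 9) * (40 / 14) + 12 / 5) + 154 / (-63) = 54 / 35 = 1.54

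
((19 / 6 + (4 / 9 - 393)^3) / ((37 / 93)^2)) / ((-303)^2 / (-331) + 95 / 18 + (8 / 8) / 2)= 905004154433077 / 643131558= 1407183.56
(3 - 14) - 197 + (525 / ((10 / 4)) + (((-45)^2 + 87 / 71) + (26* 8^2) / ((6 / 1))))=491084 / 213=2305.56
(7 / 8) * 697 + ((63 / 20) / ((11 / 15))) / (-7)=53615 / 88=609.26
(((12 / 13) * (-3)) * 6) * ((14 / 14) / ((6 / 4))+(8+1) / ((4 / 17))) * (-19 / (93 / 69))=3673422 / 403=9115.19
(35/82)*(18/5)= 1.54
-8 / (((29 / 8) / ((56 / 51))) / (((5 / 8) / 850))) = -224 / 125715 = -0.00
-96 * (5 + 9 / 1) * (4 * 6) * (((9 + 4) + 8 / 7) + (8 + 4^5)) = -33744384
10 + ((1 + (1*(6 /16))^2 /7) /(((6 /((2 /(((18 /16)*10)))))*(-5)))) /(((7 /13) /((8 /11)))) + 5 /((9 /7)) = 10100309 /727650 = 13.88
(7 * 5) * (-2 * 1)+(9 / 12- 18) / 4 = -1189 / 16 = -74.31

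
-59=-59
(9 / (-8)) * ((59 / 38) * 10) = -2655 / 152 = -17.47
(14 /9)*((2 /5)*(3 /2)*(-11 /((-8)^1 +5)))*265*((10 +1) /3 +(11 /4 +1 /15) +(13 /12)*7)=1722182 /135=12756.90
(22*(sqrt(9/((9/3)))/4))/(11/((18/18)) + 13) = 11*sqrt(3)/48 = 0.40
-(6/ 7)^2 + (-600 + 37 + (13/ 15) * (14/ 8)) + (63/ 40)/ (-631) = -2085995563/ 3710280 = -562.22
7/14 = 1/2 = 0.50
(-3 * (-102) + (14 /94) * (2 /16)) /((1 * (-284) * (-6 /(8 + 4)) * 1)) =2.16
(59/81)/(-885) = -1/1215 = -0.00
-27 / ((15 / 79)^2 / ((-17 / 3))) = 106097 / 25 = 4243.88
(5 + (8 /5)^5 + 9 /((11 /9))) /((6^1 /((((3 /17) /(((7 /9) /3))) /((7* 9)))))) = 1178172 /28634375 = 0.04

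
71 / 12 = 5.92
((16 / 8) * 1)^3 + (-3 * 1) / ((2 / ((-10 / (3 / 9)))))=53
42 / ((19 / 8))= 336 / 19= 17.68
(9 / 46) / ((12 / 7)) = 21 / 184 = 0.11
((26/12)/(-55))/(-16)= 13/5280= 0.00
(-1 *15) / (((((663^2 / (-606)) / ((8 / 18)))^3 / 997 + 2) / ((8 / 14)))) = 6311178835968 / 3210500715656079881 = 0.00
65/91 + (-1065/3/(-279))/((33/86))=259745/64449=4.03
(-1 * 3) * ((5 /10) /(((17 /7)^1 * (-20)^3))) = 21 /272000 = 0.00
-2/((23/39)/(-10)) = 780/23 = 33.91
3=3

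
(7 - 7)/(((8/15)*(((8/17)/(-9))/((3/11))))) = 0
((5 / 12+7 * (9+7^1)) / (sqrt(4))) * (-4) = -224.83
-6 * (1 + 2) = -18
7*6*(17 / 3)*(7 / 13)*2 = 256.31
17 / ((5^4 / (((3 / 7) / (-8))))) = -51 / 35000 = -0.00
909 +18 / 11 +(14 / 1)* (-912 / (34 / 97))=-6641439 / 187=-35515.72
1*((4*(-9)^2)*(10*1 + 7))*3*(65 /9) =119340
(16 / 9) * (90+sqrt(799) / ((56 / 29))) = 186.02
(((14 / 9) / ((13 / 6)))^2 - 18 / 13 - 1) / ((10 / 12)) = -5686 / 2535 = -2.24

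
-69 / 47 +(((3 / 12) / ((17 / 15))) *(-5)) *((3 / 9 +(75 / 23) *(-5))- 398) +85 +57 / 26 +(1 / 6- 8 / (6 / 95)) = 99337401 / 238901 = 415.81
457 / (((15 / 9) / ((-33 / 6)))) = -15081 / 10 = -1508.10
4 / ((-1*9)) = -4 / 9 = -0.44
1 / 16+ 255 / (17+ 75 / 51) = 34837 / 2512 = 13.87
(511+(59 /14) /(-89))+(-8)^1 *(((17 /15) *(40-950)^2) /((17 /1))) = -1648990219 /3738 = -441142.38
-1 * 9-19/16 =-163/16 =-10.19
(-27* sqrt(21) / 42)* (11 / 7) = -99* sqrt(21) / 98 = -4.63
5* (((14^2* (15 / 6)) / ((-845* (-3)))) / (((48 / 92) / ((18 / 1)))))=33.34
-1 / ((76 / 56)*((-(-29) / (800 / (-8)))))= 1400 / 551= 2.54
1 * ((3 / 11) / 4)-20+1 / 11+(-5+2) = -1005 / 44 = -22.84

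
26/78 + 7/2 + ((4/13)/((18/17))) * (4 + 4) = 1441/234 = 6.16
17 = 17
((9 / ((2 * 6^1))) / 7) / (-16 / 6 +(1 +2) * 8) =9 / 1792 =0.01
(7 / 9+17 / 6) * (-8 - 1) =-65 / 2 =-32.50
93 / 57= 31 / 19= 1.63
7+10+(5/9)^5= 1006958/59049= 17.05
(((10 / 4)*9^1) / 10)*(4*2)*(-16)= -288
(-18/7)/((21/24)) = -144/49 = -2.94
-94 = -94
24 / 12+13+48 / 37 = 603 / 37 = 16.30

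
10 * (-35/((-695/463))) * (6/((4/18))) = 875070/139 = 6295.47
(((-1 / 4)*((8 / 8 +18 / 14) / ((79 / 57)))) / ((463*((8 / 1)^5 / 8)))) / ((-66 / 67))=1273 / 5768046592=0.00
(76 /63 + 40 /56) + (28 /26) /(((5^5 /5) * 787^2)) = 608917149007 /317039506875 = 1.92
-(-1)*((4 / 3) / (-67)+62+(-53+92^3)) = 156518093 / 201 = 778696.98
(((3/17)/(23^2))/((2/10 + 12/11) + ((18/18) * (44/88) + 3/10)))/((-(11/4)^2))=-48/2275229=-0.00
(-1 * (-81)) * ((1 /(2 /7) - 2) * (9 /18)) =243 /4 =60.75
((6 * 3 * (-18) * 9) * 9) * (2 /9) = -5832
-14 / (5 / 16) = -224 / 5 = -44.80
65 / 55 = 13 / 11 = 1.18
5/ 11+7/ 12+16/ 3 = 841/ 132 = 6.37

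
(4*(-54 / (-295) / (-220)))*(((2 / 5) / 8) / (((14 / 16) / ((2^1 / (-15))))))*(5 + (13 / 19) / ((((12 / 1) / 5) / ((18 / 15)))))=1044 / 7706875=0.00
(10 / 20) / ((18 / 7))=7 / 36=0.19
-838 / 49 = -17.10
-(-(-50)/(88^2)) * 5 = -125/3872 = -0.03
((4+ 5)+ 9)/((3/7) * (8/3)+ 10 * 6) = 63/214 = 0.29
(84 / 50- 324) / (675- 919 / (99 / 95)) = 398871 / 256000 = 1.56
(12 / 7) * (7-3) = 48 / 7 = 6.86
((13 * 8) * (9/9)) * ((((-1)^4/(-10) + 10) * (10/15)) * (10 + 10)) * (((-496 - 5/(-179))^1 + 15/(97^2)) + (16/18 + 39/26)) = -34236075233360/5052633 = -6775887.98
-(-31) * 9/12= 93/4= 23.25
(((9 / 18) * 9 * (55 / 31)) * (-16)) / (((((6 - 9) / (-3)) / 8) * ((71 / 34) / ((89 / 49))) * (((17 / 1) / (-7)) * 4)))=91.50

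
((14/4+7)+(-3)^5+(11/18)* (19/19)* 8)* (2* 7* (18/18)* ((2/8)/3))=-28679/108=-265.55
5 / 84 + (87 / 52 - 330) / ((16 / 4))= -358273 / 4368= -82.02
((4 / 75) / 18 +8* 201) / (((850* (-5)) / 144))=-54.48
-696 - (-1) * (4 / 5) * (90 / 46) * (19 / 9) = -15932 / 23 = -692.70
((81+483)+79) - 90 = 553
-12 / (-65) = 12 / 65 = 0.18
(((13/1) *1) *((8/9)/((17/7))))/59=728/9027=0.08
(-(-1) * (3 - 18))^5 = -759375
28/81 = 0.35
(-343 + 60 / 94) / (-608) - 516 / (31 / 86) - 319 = -1550177819 / 885856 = -1749.92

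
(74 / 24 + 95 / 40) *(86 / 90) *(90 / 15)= 5633 / 180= 31.29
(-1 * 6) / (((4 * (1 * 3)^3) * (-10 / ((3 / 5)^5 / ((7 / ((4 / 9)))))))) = 3 / 109375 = 0.00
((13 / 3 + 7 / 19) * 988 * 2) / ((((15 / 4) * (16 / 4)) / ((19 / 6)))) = 264784 / 135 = 1961.36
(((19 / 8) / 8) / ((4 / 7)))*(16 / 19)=7 / 16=0.44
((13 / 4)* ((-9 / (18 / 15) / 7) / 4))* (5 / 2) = -975 / 448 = -2.18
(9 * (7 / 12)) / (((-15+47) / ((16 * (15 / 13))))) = 315 / 104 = 3.03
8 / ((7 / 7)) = 8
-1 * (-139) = 139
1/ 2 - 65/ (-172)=151/ 172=0.88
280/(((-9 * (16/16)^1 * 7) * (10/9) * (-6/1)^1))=2/3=0.67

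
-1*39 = -39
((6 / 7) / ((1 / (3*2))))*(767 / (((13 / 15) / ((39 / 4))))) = 310635 / 7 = 44376.43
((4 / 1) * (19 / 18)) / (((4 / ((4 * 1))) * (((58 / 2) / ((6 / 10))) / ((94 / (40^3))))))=0.00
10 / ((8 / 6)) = 15 / 2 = 7.50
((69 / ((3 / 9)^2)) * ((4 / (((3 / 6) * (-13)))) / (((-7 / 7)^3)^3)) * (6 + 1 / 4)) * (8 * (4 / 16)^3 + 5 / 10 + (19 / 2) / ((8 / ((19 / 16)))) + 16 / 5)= 20806605 / 1664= 12503.97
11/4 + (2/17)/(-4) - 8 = -359/68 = -5.28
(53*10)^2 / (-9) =-280900 / 9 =-31211.11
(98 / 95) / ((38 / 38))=98 / 95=1.03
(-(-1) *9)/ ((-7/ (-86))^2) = 66564/ 49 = 1358.45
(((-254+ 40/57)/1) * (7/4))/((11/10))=-252665/627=-402.97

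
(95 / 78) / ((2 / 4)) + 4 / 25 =2531 / 975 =2.60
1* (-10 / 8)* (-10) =25 / 2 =12.50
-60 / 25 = -12 / 5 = -2.40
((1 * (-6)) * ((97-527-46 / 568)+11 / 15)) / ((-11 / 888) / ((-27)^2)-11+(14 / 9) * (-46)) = -31.20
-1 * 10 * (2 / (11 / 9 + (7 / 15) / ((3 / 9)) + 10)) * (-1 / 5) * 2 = 45 / 71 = 0.63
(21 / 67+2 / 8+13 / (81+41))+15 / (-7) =-168549 / 114436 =-1.47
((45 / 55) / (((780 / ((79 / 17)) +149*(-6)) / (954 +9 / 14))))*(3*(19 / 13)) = -5471145 / 1160068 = -4.72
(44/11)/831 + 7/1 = 5821/831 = 7.00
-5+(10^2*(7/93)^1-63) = -5624/93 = -60.47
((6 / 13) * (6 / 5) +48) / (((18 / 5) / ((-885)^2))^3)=13000172282323828125 / 26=500006626243224158.65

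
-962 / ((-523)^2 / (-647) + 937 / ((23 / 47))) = -7157761 / 11101033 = -0.64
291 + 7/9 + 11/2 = 5351/18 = 297.28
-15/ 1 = -15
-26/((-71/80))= 29.30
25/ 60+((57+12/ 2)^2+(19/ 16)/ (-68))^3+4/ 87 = 7005570418248354401347/ 112048472064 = 62522676920.10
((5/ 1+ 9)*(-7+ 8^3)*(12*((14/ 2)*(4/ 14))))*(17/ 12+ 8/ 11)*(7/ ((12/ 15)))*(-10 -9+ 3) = -560226800/ 11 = -50929709.09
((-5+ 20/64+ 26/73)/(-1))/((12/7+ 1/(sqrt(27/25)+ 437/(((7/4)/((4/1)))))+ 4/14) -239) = -0.02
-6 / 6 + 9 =8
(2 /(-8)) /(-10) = 1 /40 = 0.02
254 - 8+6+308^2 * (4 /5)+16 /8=380726 /5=76145.20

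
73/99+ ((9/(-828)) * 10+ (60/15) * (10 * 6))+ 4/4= 1100377/4554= 241.63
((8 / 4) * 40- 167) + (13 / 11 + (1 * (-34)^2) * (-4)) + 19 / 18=-932335 / 198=-4708.76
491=491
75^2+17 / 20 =112517 / 20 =5625.85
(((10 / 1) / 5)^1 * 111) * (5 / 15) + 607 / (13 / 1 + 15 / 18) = 9784 / 83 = 117.88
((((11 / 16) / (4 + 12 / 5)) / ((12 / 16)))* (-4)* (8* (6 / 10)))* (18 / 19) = -99 / 38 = -2.61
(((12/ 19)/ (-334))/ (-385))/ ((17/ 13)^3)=13182/ 6001745365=0.00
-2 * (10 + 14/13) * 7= -2016/13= -155.08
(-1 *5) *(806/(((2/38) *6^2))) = -38285/18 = -2126.94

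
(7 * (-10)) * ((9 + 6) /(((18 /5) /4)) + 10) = -5600 /3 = -1866.67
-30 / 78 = -0.38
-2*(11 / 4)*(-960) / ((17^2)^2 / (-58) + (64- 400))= -306240 / 103009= -2.97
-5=-5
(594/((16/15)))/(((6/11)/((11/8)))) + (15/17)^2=51957765/36992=1404.57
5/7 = 0.71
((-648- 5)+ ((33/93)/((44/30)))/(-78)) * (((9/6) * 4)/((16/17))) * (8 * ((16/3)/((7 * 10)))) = -35789794/14105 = -2537.38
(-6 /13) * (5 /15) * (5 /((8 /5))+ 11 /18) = -269 /468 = -0.57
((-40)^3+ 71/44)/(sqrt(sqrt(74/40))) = -54875.20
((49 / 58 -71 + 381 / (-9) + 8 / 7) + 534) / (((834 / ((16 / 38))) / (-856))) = -881325616 / 4825107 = -182.65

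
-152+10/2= -147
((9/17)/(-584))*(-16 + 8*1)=9/1241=0.01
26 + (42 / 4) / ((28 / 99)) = 505 / 8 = 63.12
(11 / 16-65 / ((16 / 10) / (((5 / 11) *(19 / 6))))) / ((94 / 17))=-32419 / 3102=-10.45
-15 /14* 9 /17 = -135 /238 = -0.57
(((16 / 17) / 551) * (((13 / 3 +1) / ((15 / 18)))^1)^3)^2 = 274877906944 / 1370948265625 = 0.20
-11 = -11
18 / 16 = 9 / 8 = 1.12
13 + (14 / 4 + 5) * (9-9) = 13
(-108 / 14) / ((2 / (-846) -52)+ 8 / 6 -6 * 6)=22842 / 256627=0.09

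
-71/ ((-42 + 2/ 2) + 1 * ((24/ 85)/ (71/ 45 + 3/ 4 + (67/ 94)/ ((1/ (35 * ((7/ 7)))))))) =1.73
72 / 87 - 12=-324 / 29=-11.17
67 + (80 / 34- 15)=924 / 17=54.35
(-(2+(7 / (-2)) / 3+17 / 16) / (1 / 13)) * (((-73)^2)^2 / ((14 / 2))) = -4799302729 / 48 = -99985473.52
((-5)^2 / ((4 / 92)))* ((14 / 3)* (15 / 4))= 20125 / 2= 10062.50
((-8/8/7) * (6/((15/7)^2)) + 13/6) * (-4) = -7.92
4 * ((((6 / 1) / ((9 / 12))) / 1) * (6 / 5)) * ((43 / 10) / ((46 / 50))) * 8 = 33024 / 23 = 1435.83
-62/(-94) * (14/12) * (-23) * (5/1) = -24955/282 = -88.49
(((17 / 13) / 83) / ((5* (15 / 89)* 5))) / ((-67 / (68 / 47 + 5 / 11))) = -1487279 / 14015805375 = -0.00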